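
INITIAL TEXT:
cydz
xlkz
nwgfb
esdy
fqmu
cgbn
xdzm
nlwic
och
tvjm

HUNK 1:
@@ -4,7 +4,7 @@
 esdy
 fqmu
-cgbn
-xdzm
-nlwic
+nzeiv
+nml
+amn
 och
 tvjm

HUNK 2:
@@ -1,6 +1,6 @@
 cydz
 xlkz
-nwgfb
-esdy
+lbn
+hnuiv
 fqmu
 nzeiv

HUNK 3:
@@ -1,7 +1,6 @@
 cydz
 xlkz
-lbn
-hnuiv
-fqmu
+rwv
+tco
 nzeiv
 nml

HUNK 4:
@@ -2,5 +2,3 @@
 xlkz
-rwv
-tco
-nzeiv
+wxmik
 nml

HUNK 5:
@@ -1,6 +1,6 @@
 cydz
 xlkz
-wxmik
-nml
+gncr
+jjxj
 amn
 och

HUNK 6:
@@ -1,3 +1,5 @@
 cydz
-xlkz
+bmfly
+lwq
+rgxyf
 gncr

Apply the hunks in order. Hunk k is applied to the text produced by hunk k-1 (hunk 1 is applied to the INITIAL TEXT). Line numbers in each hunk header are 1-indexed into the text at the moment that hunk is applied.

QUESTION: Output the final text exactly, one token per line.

Hunk 1: at line 4 remove [cgbn,xdzm,nlwic] add [nzeiv,nml,amn] -> 10 lines: cydz xlkz nwgfb esdy fqmu nzeiv nml amn och tvjm
Hunk 2: at line 1 remove [nwgfb,esdy] add [lbn,hnuiv] -> 10 lines: cydz xlkz lbn hnuiv fqmu nzeiv nml amn och tvjm
Hunk 3: at line 1 remove [lbn,hnuiv,fqmu] add [rwv,tco] -> 9 lines: cydz xlkz rwv tco nzeiv nml amn och tvjm
Hunk 4: at line 2 remove [rwv,tco,nzeiv] add [wxmik] -> 7 lines: cydz xlkz wxmik nml amn och tvjm
Hunk 5: at line 1 remove [wxmik,nml] add [gncr,jjxj] -> 7 lines: cydz xlkz gncr jjxj amn och tvjm
Hunk 6: at line 1 remove [xlkz] add [bmfly,lwq,rgxyf] -> 9 lines: cydz bmfly lwq rgxyf gncr jjxj amn och tvjm

Answer: cydz
bmfly
lwq
rgxyf
gncr
jjxj
amn
och
tvjm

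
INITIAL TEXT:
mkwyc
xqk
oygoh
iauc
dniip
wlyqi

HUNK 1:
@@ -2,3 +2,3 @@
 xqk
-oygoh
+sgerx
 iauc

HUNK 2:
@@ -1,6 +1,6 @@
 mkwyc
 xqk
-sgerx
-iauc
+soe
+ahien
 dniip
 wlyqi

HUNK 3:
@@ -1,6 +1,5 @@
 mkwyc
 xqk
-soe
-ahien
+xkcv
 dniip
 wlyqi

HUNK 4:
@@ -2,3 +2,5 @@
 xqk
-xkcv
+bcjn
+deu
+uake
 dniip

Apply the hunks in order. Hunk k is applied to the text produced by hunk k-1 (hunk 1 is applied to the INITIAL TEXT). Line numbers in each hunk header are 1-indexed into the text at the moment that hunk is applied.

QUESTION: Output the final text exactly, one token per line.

Hunk 1: at line 2 remove [oygoh] add [sgerx] -> 6 lines: mkwyc xqk sgerx iauc dniip wlyqi
Hunk 2: at line 1 remove [sgerx,iauc] add [soe,ahien] -> 6 lines: mkwyc xqk soe ahien dniip wlyqi
Hunk 3: at line 1 remove [soe,ahien] add [xkcv] -> 5 lines: mkwyc xqk xkcv dniip wlyqi
Hunk 4: at line 2 remove [xkcv] add [bcjn,deu,uake] -> 7 lines: mkwyc xqk bcjn deu uake dniip wlyqi

Answer: mkwyc
xqk
bcjn
deu
uake
dniip
wlyqi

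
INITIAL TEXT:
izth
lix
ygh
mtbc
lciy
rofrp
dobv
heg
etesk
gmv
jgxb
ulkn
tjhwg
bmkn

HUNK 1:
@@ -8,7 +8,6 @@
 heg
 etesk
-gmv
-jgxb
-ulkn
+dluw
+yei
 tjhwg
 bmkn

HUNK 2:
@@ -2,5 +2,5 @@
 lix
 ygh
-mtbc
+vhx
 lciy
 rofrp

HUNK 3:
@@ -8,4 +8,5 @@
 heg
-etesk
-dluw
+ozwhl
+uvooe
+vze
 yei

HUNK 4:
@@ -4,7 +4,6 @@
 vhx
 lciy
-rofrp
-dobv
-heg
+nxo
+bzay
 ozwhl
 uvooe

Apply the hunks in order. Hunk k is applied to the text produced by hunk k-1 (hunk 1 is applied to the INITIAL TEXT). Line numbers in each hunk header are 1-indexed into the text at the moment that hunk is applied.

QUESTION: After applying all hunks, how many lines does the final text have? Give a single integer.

Hunk 1: at line 8 remove [gmv,jgxb,ulkn] add [dluw,yei] -> 13 lines: izth lix ygh mtbc lciy rofrp dobv heg etesk dluw yei tjhwg bmkn
Hunk 2: at line 2 remove [mtbc] add [vhx] -> 13 lines: izth lix ygh vhx lciy rofrp dobv heg etesk dluw yei tjhwg bmkn
Hunk 3: at line 8 remove [etesk,dluw] add [ozwhl,uvooe,vze] -> 14 lines: izth lix ygh vhx lciy rofrp dobv heg ozwhl uvooe vze yei tjhwg bmkn
Hunk 4: at line 4 remove [rofrp,dobv,heg] add [nxo,bzay] -> 13 lines: izth lix ygh vhx lciy nxo bzay ozwhl uvooe vze yei tjhwg bmkn
Final line count: 13

Answer: 13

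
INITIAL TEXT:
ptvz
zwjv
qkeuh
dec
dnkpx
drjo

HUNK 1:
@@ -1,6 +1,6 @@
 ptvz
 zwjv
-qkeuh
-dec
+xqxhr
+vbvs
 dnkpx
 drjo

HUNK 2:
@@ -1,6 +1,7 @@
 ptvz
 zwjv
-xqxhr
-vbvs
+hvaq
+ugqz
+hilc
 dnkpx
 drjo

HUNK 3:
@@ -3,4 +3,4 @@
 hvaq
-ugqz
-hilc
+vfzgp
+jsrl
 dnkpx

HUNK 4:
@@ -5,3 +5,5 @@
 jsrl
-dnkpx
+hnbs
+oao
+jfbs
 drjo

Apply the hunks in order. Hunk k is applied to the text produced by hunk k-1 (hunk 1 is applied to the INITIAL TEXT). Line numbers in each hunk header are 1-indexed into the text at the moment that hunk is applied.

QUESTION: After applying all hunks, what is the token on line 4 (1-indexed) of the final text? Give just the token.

Answer: vfzgp

Derivation:
Hunk 1: at line 1 remove [qkeuh,dec] add [xqxhr,vbvs] -> 6 lines: ptvz zwjv xqxhr vbvs dnkpx drjo
Hunk 2: at line 1 remove [xqxhr,vbvs] add [hvaq,ugqz,hilc] -> 7 lines: ptvz zwjv hvaq ugqz hilc dnkpx drjo
Hunk 3: at line 3 remove [ugqz,hilc] add [vfzgp,jsrl] -> 7 lines: ptvz zwjv hvaq vfzgp jsrl dnkpx drjo
Hunk 4: at line 5 remove [dnkpx] add [hnbs,oao,jfbs] -> 9 lines: ptvz zwjv hvaq vfzgp jsrl hnbs oao jfbs drjo
Final line 4: vfzgp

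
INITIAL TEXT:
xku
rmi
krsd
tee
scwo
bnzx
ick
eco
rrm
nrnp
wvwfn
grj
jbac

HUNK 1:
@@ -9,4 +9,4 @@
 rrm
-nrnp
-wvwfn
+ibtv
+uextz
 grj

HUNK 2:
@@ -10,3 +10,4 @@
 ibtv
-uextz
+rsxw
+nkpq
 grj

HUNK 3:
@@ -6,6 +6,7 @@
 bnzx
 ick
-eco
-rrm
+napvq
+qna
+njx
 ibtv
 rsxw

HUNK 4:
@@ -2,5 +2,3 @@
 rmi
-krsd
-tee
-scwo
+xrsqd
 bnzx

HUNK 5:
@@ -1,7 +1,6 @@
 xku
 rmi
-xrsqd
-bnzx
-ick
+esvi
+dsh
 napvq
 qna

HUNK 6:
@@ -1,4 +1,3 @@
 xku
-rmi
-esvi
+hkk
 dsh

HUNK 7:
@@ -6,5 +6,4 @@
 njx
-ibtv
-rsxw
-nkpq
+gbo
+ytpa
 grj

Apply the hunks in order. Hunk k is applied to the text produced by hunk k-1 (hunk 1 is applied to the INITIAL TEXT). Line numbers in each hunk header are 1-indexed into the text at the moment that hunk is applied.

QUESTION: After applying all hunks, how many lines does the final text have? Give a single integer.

Answer: 10

Derivation:
Hunk 1: at line 9 remove [nrnp,wvwfn] add [ibtv,uextz] -> 13 lines: xku rmi krsd tee scwo bnzx ick eco rrm ibtv uextz grj jbac
Hunk 2: at line 10 remove [uextz] add [rsxw,nkpq] -> 14 lines: xku rmi krsd tee scwo bnzx ick eco rrm ibtv rsxw nkpq grj jbac
Hunk 3: at line 6 remove [eco,rrm] add [napvq,qna,njx] -> 15 lines: xku rmi krsd tee scwo bnzx ick napvq qna njx ibtv rsxw nkpq grj jbac
Hunk 4: at line 2 remove [krsd,tee,scwo] add [xrsqd] -> 13 lines: xku rmi xrsqd bnzx ick napvq qna njx ibtv rsxw nkpq grj jbac
Hunk 5: at line 1 remove [xrsqd,bnzx,ick] add [esvi,dsh] -> 12 lines: xku rmi esvi dsh napvq qna njx ibtv rsxw nkpq grj jbac
Hunk 6: at line 1 remove [rmi,esvi] add [hkk] -> 11 lines: xku hkk dsh napvq qna njx ibtv rsxw nkpq grj jbac
Hunk 7: at line 6 remove [ibtv,rsxw,nkpq] add [gbo,ytpa] -> 10 lines: xku hkk dsh napvq qna njx gbo ytpa grj jbac
Final line count: 10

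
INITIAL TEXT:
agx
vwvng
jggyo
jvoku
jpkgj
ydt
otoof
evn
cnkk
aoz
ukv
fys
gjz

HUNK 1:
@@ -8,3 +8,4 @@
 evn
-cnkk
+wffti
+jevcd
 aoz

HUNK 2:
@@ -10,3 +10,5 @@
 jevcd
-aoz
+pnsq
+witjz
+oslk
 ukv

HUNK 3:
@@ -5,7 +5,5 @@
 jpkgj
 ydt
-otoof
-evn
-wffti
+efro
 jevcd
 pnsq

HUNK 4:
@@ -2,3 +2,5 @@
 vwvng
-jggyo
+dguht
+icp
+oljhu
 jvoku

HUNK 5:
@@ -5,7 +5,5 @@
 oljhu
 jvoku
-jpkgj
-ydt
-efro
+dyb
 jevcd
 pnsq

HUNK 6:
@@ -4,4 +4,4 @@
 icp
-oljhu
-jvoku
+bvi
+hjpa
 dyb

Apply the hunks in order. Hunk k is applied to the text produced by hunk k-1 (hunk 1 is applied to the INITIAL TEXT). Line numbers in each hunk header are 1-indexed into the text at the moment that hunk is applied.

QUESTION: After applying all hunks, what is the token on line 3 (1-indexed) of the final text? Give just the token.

Answer: dguht

Derivation:
Hunk 1: at line 8 remove [cnkk] add [wffti,jevcd] -> 14 lines: agx vwvng jggyo jvoku jpkgj ydt otoof evn wffti jevcd aoz ukv fys gjz
Hunk 2: at line 10 remove [aoz] add [pnsq,witjz,oslk] -> 16 lines: agx vwvng jggyo jvoku jpkgj ydt otoof evn wffti jevcd pnsq witjz oslk ukv fys gjz
Hunk 3: at line 5 remove [otoof,evn,wffti] add [efro] -> 14 lines: agx vwvng jggyo jvoku jpkgj ydt efro jevcd pnsq witjz oslk ukv fys gjz
Hunk 4: at line 2 remove [jggyo] add [dguht,icp,oljhu] -> 16 lines: agx vwvng dguht icp oljhu jvoku jpkgj ydt efro jevcd pnsq witjz oslk ukv fys gjz
Hunk 5: at line 5 remove [jpkgj,ydt,efro] add [dyb] -> 14 lines: agx vwvng dguht icp oljhu jvoku dyb jevcd pnsq witjz oslk ukv fys gjz
Hunk 6: at line 4 remove [oljhu,jvoku] add [bvi,hjpa] -> 14 lines: agx vwvng dguht icp bvi hjpa dyb jevcd pnsq witjz oslk ukv fys gjz
Final line 3: dguht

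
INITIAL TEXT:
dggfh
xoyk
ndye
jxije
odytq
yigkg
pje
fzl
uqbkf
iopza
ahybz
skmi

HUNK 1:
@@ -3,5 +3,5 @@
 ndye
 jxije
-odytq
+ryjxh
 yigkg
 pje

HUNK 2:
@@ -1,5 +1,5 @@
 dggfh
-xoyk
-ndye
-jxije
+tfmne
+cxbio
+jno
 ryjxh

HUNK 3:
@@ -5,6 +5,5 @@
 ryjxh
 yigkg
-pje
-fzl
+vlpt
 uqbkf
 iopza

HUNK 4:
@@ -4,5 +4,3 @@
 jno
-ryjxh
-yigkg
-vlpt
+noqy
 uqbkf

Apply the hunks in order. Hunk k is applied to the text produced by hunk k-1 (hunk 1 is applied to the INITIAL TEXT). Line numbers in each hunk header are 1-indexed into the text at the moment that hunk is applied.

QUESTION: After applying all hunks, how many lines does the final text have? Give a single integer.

Answer: 9

Derivation:
Hunk 1: at line 3 remove [odytq] add [ryjxh] -> 12 lines: dggfh xoyk ndye jxije ryjxh yigkg pje fzl uqbkf iopza ahybz skmi
Hunk 2: at line 1 remove [xoyk,ndye,jxije] add [tfmne,cxbio,jno] -> 12 lines: dggfh tfmne cxbio jno ryjxh yigkg pje fzl uqbkf iopza ahybz skmi
Hunk 3: at line 5 remove [pje,fzl] add [vlpt] -> 11 lines: dggfh tfmne cxbio jno ryjxh yigkg vlpt uqbkf iopza ahybz skmi
Hunk 4: at line 4 remove [ryjxh,yigkg,vlpt] add [noqy] -> 9 lines: dggfh tfmne cxbio jno noqy uqbkf iopza ahybz skmi
Final line count: 9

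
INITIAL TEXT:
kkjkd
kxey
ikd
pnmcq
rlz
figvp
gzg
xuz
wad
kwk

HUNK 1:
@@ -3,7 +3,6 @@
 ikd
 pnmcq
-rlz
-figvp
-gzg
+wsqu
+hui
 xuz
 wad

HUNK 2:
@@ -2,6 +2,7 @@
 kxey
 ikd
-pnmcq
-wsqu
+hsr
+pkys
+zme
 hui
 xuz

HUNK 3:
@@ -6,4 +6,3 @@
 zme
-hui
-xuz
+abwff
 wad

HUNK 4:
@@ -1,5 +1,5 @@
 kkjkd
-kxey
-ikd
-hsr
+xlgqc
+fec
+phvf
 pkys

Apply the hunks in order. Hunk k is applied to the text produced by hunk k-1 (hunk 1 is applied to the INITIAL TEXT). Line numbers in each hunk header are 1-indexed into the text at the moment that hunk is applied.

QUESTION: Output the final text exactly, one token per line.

Hunk 1: at line 3 remove [rlz,figvp,gzg] add [wsqu,hui] -> 9 lines: kkjkd kxey ikd pnmcq wsqu hui xuz wad kwk
Hunk 2: at line 2 remove [pnmcq,wsqu] add [hsr,pkys,zme] -> 10 lines: kkjkd kxey ikd hsr pkys zme hui xuz wad kwk
Hunk 3: at line 6 remove [hui,xuz] add [abwff] -> 9 lines: kkjkd kxey ikd hsr pkys zme abwff wad kwk
Hunk 4: at line 1 remove [kxey,ikd,hsr] add [xlgqc,fec,phvf] -> 9 lines: kkjkd xlgqc fec phvf pkys zme abwff wad kwk

Answer: kkjkd
xlgqc
fec
phvf
pkys
zme
abwff
wad
kwk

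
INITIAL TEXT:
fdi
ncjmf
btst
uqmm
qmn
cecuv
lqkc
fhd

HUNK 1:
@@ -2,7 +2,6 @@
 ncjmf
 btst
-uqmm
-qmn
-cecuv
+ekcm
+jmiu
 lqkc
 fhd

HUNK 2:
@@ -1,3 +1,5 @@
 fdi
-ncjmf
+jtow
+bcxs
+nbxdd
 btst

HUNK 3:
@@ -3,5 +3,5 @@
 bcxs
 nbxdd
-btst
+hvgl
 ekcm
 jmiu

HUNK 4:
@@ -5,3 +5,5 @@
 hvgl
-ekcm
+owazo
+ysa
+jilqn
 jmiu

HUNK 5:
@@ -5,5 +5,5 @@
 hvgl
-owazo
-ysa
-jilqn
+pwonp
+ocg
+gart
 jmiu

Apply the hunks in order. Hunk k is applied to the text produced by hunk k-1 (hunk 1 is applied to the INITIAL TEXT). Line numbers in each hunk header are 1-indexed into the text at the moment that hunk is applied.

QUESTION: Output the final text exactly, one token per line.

Hunk 1: at line 2 remove [uqmm,qmn,cecuv] add [ekcm,jmiu] -> 7 lines: fdi ncjmf btst ekcm jmiu lqkc fhd
Hunk 2: at line 1 remove [ncjmf] add [jtow,bcxs,nbxdd] -> 9 lines: fdi jtow bcxs nbxdd btst ekcm jmiu lqkc fhd
Hunk 3: at line 3 remove [btst] add [hvgl] -> 9 lines: fdi jtow bcxs nbxdd hvgl ekcm jmiu lqkc fhd
Hunk 4: at line 5 remove [ekcm] add [owazo,ysa,jilqn] -> 11 lines: fdi jtow bcxs nbxdd hvgl owazo ysa jilqn jmiu lqkc fhd
Hunk 5: at line 5 remove [owazo,ysa,jilqn] add [pwonp,ocg,gart] -> 11 lines: fdi jtow bcxs nbxdd hvgl pwonp ocg gart jmiu lqkc fhd

Answer: fdi
jtow
bcxs
nbxdd
hvgl
pwonp
ocg
gart
jmiu
lqkc
fhd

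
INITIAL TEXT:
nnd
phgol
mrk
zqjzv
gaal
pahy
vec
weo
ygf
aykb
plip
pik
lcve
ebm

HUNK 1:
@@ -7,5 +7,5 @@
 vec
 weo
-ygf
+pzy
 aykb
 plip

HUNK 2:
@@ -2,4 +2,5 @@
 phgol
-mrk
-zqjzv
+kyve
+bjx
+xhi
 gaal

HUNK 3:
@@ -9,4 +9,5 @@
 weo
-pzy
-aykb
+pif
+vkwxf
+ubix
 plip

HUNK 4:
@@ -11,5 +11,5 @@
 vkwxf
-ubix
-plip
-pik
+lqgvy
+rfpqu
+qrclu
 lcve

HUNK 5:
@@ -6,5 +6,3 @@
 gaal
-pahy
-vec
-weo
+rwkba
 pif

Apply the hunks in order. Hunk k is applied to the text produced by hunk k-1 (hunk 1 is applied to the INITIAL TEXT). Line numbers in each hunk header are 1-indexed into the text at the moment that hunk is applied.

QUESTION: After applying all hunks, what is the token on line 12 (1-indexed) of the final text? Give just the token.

Hunk 1: at line 7 remove [ygf] add [pzy] -> 14 lines: nnd phgol mrk zqjzv gaal pahy vec weo pzy aykb plip pik lcve ebm
Hunk 2: at line 2 remove [mrk,zqjzv] add [kyve,bjx,xhi] -> 15 lines: nnd phgol kyve bjx xhi gaal pahy vec weo pzy aykb plip pik lcve ebm
Hunk 3: at line 9 remove [pzy,aykb] add [pif,vkwxf,ubix] -> 16 lines: nnd phgol kyve bjx xhi gaal pahy vec weo pif vkwxf ubix plip pik lcve ebm
Hunk 4: at line 11 remove [ubix,plip,pik] add [lqgvy,rfpqu,qrclu] -> 16 lines: nnd phgol kyve bjx xhi gaal pahy vec weo pif vkwxf lqgvy rfpqu qrclu lcve ebm
Hunk 5: at line 6 remove [pahy,vec,weo] add [rwkba] -> 14 lines: nnd phgol kyve bjx xhi gaal rwkba pif vkwxf lqgvy rfpqu qrclu lcve ebm
Final line 12: qrclu

Answer: qrclu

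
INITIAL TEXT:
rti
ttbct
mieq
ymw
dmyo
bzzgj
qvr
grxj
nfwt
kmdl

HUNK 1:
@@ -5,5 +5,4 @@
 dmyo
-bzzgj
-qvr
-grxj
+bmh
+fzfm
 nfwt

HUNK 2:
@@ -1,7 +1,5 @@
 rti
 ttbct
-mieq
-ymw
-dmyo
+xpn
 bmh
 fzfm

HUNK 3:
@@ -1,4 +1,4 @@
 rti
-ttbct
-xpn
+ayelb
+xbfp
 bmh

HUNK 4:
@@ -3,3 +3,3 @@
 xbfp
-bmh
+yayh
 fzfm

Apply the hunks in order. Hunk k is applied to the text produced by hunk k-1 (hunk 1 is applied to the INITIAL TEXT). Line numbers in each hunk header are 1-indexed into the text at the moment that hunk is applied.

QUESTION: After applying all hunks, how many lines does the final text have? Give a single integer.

Hunk 1: at line 5 remove [bzzgj,qvr,grxj] add [bmh,fzfm] -> 9 lines: rti ttbct mieq ymw dmyo bmh fzfm nfwt kmdl
Hunk 2: at line 1 remove [mieq,ymw,dmyo] add [xpn] -> 7 lines: rti ttbct xpn bmh fzfm nfwt kmdl
Hunk 3: at line 1 remove [ttbct,xpn] add [ayelb,xbfp] -> 7 lines: rti ayelb xbfp bmh fzfm nfwt kmdl
Hunk 4: at line 3 remove [bmh] add [yayh] -> 7 lines: rti ayelb xbfp yayh fzfm nfwt kmdl
Final line count: 7

Answer: 7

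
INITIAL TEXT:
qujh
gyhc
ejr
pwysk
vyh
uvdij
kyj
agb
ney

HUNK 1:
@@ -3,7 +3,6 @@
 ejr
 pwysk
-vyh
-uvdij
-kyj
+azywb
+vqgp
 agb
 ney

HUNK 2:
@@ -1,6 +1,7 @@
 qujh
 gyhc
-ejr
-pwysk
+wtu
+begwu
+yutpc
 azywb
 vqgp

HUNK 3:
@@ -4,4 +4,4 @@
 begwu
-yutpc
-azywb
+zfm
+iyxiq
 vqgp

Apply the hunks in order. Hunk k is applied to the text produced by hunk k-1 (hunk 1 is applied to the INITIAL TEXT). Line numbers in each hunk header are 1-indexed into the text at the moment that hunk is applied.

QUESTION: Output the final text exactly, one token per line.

Hunk 1: at line 3 remove [vyh,uvdij,kyj] add [azywb,vqgp] -> 8 lines: qujh gyhc ejr pwysk azywb vqgp agb ney
Hunk 2: at line 1 remove [ejr,pwysk] add [wtu,begwu,yutpc] -> 9 lines: qujh gyhc wtu begwu yutpc azywb vqgp agb ney
Hunk 3: at line 4 remove [yutpc,azywb] add [zfm,iyxiq] -> 9 lines: qujh gyhc wtu begwu zfm iyxiq vqgp agb ney

Answer: qujh
gyhc
wtu
begwu
zfm
iyxiq
vqgp
agb
ney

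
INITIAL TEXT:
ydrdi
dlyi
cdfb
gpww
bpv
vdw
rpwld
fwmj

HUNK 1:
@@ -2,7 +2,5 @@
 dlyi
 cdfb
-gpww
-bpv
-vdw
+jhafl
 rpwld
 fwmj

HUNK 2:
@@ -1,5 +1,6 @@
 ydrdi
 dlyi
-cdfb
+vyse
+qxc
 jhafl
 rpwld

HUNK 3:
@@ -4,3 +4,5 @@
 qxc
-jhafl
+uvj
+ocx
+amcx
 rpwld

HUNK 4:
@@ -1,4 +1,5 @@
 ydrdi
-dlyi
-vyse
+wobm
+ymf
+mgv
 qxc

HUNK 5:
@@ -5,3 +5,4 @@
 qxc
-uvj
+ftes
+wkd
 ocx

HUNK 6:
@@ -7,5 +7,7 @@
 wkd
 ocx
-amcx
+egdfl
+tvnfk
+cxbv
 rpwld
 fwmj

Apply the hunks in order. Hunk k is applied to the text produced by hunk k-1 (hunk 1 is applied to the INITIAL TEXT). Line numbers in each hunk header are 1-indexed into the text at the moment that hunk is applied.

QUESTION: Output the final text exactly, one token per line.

Hunk 1: at line 2 remove [gpww,bpv,vdw] add [jhafl] -> 6 lines: ydrdi dlyi cdfb jhafl rpwld fwmj
Hunk 2: at line 1 remove [cdfb] add [vyse,qxc] -> 7 lines: ydrdi dlyi vyse qxc jhafl rpwld fwmj
Hunk 3: at line 4 remove [jhafl] add [uvj,ocx,amcx] -> 9 lines: ydrdi dlyi vyse qxc uvj ocx amcx rpwld fwmj
Hunk 4: at line 1 remove [dlyi,vyse] add [wobm,ymf,mgv] -> 10 lines: ydrdi wobm ymf mgv qxc uvj ocx amcx rpwld fwmj
Hunk 5: at line 5 remove [uvj] add [ftes,wkd] -> 11 lines: ydrdi wobm ymf mgv qxc ftes wkd ocx amcx rpwld fwmj
Hunk 6: at line 7 remove [amcx] add [egdfl,tvnfk,cxbv] -> 13 lines: ydrdi wobm ymf mgv qxc ftes wkd ocx egdfl tvnfk cxbv rpwld fwmj

Answer: ydrdi
wobm
ymf
mgv
qxc
ftes
wkd
ocx
egdfl
tvnfk
cxbv
rpwld
fwmj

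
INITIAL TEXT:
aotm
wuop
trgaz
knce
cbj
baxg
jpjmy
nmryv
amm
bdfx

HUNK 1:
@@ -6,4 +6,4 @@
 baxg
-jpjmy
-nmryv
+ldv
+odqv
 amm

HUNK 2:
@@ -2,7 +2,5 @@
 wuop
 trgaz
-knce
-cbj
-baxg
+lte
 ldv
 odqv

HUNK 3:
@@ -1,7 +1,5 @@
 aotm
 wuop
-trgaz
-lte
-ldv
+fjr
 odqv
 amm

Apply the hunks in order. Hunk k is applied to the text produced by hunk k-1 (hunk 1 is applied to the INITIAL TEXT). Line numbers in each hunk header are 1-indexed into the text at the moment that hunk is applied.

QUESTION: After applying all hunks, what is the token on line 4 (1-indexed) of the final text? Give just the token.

Hunk 1: at line 6 remove [jpjmy,nmryv] add [ldv,odqv] -> 10 lines: aotm wuop trgaz knce cbj baxg ldv odqv amm bdfx
Hunk 2: at line 2 remove [knce,cbj,baxg] add [lte] -> 8 lines: aotm wuop trgaz lte ldv odqv amm bdfx
Hunk 3: at line 1 remove [trgaz,lte,ldv] add [fjr] -> 6 lines: aotm wuop fjr odqv amm bdfx
Final line 4: odqv

Answer: odqv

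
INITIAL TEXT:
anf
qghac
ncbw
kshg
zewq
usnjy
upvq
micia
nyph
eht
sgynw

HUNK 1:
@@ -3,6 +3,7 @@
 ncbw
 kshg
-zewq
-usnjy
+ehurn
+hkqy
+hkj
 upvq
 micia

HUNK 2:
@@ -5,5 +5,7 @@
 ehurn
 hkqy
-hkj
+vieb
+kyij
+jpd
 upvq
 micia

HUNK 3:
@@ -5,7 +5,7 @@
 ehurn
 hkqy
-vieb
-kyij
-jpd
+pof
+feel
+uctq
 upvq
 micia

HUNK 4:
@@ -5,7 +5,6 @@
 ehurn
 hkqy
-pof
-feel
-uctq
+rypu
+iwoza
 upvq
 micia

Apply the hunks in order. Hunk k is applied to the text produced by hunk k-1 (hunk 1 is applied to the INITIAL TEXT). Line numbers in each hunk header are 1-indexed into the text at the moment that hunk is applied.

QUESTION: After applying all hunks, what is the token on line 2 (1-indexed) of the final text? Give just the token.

Hunk 1: at line 3 remove [zewq,usnjy] add [ehurn,hkqy,hkj] -> 12 lines: anf qghac ncbw kshg ehurn hkqy hkj upvq micia nyph eht sgynw
Hunk 2: at line 5 remove [hkj] add [vieb,kyij,jpd] -> 14 lines: anf qghac ncbw kshg ehurn hkqy vieb kyij jpd upvq micia nyph eht sgynw
Hunk 3: at line 5 remove [vieb,kyij,jpd] add [pof,feel,uctq] -> 14 lines: anf qghac ncbw kshg ehurn hkqy pof feel uctq upvq micia nyph eht sgynw
Hunk 4: at line 5 remove [pof,feel,uctq] add [rypu,iwoza] -> 13 lines: anf qghac ncbw kshg ehurn hkqy rypu iwoza upvq micia nyph eht sgynw
Final line 2: qghac

Answer: qghac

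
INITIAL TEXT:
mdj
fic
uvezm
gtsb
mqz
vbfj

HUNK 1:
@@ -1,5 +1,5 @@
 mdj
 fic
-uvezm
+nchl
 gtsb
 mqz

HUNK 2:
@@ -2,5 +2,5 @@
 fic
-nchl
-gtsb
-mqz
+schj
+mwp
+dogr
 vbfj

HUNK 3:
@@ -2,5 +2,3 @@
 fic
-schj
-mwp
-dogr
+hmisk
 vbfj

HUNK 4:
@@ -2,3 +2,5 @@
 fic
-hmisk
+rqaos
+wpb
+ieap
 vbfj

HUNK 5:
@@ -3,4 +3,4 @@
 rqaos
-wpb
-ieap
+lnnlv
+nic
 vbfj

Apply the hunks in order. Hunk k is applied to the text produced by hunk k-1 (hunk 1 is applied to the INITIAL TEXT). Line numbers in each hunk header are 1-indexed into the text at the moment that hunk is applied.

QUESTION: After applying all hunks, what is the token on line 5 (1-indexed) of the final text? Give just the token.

Answer: nic

Derivation:
Hunk 1: at line 1 remove [uvezm] add [nchl] -> 6 lines: mdj fic nchl gtsb mqz vbfj
Hunk 2: at line 2 remove [nchl,gtsb,mqz] add [schj,mwp,dogr] -> 6 lines: mdj fic schj mwp dogr vbfj
Hunk 3: at line 2 remove [schj,mwp,dogr] add [hmisk] -> 4 lines: mdj fic hmisk vbfj
Hunk 4: at line 2 remove [hmisk] add [rqaos,wpb,ieap] -> 6 lines: mdj fic rqaos wpb ieap vbfj
Hunk 5: at line 3 remove [wpb,ieap] add [lnnlv,nic] -> 6 lines: mdj fic rqaos lnnlv nic vbfj
Final line 5: nic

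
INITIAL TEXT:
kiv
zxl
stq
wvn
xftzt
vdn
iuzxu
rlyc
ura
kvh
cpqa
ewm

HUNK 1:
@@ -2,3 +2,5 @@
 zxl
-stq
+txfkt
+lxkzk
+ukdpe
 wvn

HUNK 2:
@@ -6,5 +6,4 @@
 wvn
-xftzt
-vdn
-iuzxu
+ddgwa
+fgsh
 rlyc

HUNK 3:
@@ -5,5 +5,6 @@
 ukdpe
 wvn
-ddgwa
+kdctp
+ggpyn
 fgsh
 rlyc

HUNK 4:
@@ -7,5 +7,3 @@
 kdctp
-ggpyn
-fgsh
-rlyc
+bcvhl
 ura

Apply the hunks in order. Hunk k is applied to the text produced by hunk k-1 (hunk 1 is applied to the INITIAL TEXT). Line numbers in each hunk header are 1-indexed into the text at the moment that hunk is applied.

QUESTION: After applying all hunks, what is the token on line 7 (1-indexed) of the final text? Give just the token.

Hunk 1: at line 2 remove [stq] add [txfkt,lxkzk,ukdpe] -> 14 lines: kiv zxl txfkt lxkzk ukdpe wvn xftzt vdn iuzxu rlyc ura kvh cpqa ewm
Hunk 2: at line 6 remove [xftzt,vdn,iuzxu] add [ddgwa,fgsh] -> 13 lines: kiv zxl txfkt lxkzk ukdpe wvn ddgwa fgsh rlyc ura kvh cpqa ewm
Hunk 3: at line 5 remove [ddgwa] add [kdctp,ggpyn] -> 14 lines: kiv zxl txfkt lxkzk ukdpe wvn kdctp ggpyn fgsh rlyc ura kvh cpqa ewm
Hunk 4: at line 7 remove [ggpyn,fgsh,rlyc] add [bcvhl] -> 12 lines: kiv zxl txfkt lxkzk ukdpe wvn kdctp bcvhl ura kvh cpqa ewm
Final line 7: kdctp

Answer: kdctp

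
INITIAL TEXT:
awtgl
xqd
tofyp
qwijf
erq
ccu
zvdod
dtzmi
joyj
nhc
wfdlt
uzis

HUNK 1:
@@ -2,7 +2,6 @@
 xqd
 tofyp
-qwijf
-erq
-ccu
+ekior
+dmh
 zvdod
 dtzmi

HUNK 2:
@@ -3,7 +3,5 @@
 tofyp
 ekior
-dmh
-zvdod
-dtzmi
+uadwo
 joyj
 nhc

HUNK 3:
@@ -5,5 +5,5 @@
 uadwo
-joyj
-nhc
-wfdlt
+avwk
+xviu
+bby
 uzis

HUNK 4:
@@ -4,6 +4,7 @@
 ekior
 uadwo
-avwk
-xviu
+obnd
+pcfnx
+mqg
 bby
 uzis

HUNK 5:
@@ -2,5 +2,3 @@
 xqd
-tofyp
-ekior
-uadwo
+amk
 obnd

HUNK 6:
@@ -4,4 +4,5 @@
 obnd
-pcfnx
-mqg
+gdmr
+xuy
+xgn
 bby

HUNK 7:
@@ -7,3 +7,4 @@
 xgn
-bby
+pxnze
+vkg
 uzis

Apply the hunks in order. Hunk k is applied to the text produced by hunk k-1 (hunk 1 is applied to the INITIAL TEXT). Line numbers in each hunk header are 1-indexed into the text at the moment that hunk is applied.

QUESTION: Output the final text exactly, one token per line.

Hunk 1: at line 2 remove [qwijf,erq,ccu] add [ekior,dmh] -> 11 lines: awtgl xqd tofyp ekior dmh zvdod dtzmi joyj nhc wfdlt uzis
Hunk 2: at line 3 remove [dmh,zvdod,dtzmi] add [uadwo] -> 9 lines: awtgl xqd tofyp ekior uadwo joyj nhc wfdlt uzis
Hunk 3: at line 5 remove [joyj,nhc,wfdlt] add [avwk,xviu,bby] -> 9 lines: awtgl xqd tofyp ekior uadwo avwk xviu bby uzis
Hunk 4: at line 4 remove [avwk,xviu] add [obnd,pcfnx,mqg] -> 10 lines: awtgl xqd tofyp ekior uadwo obnd pcfnx mqg bby uzis
Hunk 5: at line 2 remove [tofyp,ekior,uadwo] add [amk] -> 8 lines: awtgl xqd amk obnd pcfnx mqg bby uzis
Hunk 6: at line 4 remove [pcfnx,mqg] add [gdmr,xuy,xgn] -> 9 lines: awtgl xqd amk obnd gdmr xuy xgn bby uzis
Hunk 7: at line 7 remove [bby] add [pxnze,vkg] -> 10 lines: awtgl xqd amk obnd gdmr xuy xgn pxnze vkg uzis

Answer: awtgl
xqd
amk
obnd
gdmr
xuy
xgn
pxnze
vkg
uzis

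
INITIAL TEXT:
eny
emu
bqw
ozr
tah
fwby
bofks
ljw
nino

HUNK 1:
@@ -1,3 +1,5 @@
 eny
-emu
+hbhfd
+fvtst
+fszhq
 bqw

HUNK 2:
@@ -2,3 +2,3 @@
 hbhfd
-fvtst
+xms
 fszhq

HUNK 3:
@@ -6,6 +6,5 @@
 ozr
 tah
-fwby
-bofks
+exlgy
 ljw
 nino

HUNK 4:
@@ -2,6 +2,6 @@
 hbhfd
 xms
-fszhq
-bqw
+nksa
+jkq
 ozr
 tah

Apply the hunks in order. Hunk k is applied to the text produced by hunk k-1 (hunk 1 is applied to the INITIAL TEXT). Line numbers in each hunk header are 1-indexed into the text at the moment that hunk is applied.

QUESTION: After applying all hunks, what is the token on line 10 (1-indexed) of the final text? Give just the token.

Answer: nino

Derivation:
Hunk 1: at line 1 remove [emu] add [hbhfd,fvtst,fszhq] -> 11 lines: eny hbhfd fvtst fszhq bqw ozr tah fwby bofks ljw nino
Hunk 2: at line 2 remove [fvtst] add [xms] -> 11 lines: eny hbhfd xms fszhq bqw ozr tah fwby bofks ljw nino
Hunk 3: at line 6 remove [fwby,bofks] add [exlgy] -> 10 lines: eny hbhfd xms fszhq bqw ozr tah exlgy ljw nino
Hunk 4: at line 2 remove [fszhq,bqw] add [nksa,jkq] -> 10 lines: eny hbhfd xms nksa jkq ozr tah exlgy ljw nino
Final line 10: nino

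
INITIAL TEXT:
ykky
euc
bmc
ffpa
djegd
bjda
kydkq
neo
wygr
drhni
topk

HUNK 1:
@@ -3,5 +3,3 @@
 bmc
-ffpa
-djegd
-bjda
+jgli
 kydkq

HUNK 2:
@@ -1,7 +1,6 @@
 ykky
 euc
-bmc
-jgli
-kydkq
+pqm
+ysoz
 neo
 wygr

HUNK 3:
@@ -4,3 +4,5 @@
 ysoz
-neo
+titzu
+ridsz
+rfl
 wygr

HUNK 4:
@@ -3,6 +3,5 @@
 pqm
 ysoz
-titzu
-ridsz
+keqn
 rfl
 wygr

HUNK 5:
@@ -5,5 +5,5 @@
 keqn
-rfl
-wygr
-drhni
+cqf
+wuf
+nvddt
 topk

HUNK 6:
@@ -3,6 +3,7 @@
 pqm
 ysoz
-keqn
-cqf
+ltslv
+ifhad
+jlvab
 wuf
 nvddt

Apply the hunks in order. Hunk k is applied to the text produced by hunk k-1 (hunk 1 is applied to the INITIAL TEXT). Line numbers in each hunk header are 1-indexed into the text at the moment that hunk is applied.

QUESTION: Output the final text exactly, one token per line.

Hunk 1: at line 3 remove [ffpa,djegd,bjda] add [jgli] -> 9 lines: ykky euc bmc jgli kydkq neo wygr drhni topk
Hunk 2: at line 1 remove [bmc,jgli,kydkq] add [pqm,ysoz] -> 8 lines: ykky euc pqm ysoz neo wygr drhni topk
Hunk 3: at line 4 remove [neo] add [titzu,ridsz,rfl] -> 10 lines: ykky euc pqm ysoz titzu ridsz rfl wygr drhni topk
Hunk 4: at line 3 remove [titzu,ridsz] add [keqn] -> 9 lines: ykky euc pqm ysoz keqn rfl wygr drhni topk
Hunk 5: at line 5 remove [rfl,wygr,drhni] add [cqf,wuf,nvddt] -> 9 lines: ykky euc pqm ysoz keqn cqf wuf nvddt topk
Hunk 6: at line 3 remove [keqn,cqf] add [ltslv,ifhad,jlvab] -> 10 lines: ykky euc pqm ysoz ltslv ifhad jlvab wuf nvddt topk

Answer: ykky
euc
pqm
ysoz
ltslv
ifhad
jlvab
wuf
nvddt
topk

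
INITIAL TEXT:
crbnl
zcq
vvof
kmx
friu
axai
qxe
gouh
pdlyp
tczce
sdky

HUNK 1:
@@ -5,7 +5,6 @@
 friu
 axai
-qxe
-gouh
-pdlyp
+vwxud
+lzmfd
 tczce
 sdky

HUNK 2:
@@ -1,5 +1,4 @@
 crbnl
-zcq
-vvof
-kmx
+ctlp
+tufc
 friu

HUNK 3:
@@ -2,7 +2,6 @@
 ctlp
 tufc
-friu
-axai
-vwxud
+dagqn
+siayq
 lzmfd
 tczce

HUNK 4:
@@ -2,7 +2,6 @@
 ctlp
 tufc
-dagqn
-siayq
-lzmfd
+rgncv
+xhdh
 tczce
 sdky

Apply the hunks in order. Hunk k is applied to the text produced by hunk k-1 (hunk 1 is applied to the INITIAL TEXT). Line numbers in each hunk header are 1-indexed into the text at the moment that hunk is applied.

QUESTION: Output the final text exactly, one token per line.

Answer: crbnl
ctlp
tufc
rgncv
xhdh
tczce
sdky

Derivation:
Hunk 1: at line 5 remove [qxe,gouh,pdlyp] add [vwxud,lzmfd] -> 10 lines: crbnl zcq vvof kmx friu axai vwxud lzmfd tczce sdky
Hunk 2: at line 1 remove [zcq,vvof,kmx] add [ctlp,tufc] -> 9 lines: crbnl ctlp tufc friu axai vwxud lzmfd tczce sdky
Hunk 3: at line 2 remove [friu,axai,vwxud] add [dagqn,siayq] -> 8 lines: crbnl ctlp tufc dagqn siayq lzmfd tczce sdky
Hunk 4: at line 2 remove [dagqn,siayq,lzmfd] add [rgncv,xhdh] -> 7 lines: crbnl ctlp tufc rgncv xhdh tczce sdky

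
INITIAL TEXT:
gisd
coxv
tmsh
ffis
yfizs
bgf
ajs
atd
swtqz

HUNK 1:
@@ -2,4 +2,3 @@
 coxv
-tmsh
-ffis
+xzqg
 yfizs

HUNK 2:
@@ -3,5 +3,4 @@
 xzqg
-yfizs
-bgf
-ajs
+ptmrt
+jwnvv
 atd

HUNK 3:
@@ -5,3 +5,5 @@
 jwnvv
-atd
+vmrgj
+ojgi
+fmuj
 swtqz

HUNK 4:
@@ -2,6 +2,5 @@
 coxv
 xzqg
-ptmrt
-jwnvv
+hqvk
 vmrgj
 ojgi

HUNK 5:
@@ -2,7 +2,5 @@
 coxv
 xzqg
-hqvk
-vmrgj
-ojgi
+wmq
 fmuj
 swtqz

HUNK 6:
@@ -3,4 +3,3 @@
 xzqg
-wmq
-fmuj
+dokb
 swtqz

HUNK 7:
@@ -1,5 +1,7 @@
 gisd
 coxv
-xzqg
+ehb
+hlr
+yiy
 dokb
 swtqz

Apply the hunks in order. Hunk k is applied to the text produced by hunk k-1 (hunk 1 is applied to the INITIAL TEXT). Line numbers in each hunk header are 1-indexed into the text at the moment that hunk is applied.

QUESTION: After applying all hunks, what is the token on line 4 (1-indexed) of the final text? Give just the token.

Hunk 1: at line 2 remove [tmsh,ffis] add [xzqg] -> 8 lines: gisd coxv xzqg yfizs bgf ajs atd swtqz
Hunk 2: at line 3 remove [yfizs,bgf,ajs] add [ptmrt,jwnvv] -> 7 lines: gisd coxv xzqg ptmrt jwnvv atd swtqz
Hunk 3: at line 5 remove [atd] add [vmrgj,ojgi,fmuj] -> 9 lines: gisd coxv xzqg ptmrt jwnvv vmrgj ojgi fmuj swtqz
Hunk 4: at line 2 remove [ptmrt,jwnvv] add [hqvk] -> 8 lines: gisd coxv xzqg hqvk vmrgj ojgi fmuj swtqz
Hunk 5: at line 2 remove [hqvk,vmrgj,ojgi] add [wmq] -> 6 lines: gisd coxv xzqg wmq fmuj swtqz
Hunk 6: at line 3 remove [wmq,fmuj] add [dokb] -> 5 lines: gisd coxv xzqg dokb swtqz
Hunk 7: at line 1 remove [xzqg] add [ehb,hlr,yiy] -> 7 lines: gisd coxv ehb hlr yiy dokb swtqz
Final line 4: hlr

Answer: hlr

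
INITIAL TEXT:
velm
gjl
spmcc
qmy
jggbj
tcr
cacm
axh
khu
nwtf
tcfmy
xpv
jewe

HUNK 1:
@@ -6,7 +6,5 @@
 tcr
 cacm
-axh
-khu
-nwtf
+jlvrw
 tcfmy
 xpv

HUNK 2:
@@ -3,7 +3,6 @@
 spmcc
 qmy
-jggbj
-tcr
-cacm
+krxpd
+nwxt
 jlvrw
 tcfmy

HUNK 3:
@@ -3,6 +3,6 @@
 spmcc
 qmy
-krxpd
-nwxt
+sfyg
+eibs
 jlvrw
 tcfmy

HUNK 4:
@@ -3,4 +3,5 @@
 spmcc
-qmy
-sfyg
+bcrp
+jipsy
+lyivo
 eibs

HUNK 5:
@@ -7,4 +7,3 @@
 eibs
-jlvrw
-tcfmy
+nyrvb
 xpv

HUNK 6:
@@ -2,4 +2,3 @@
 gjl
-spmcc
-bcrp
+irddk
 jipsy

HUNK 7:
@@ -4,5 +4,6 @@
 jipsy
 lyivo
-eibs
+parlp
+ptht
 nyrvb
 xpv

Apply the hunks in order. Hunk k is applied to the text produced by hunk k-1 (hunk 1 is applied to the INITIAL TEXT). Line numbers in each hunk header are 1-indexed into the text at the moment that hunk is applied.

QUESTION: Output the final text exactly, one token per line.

Answer: velm
gjl
irddk
jipsy
lyivo
parlp
ptht
nyrvb
xpv
jewe

Derivation:
Hunk 1: at line 6 remove [axh,khu,nwtf] add [jlvrw] -> 11 lines: velm gjl spmcc qmy jggbj tcr cacm jlvrw tcfmy xpv jewe
Hunk 2: at line 3 remove [jggbj,tcr,cacm] add [krxpd,nwxt] -> 10 lines: velm gjl spmcc qmy krxpd nwxt jlvrw tcfmy xpv jewe
Hunk 3: at line 3 remove [krxpd,nwxt] add [sfyg,eibs] -> 10 lines: velm gjl spmcc qmy sfyg eibs jlvrw tcfmy xpv jewe
Hunk 4: at line 3 remove [qmy,sfyg] add [bcrp,jipsy,lyivo] -> 11 lines: velm gjl spmcc bcrp jipsy lyivo eibs jlvrw tcfmy xpv jewe
Hunk 5: at line 7 remove [jlvrw,tcfmy] add [nyrvb] -> 10 lines: velm gjl spmcc bcrp jipsy lyivo eibs nyrvb xpv jewe
Hunk 6: at line 2 remove [spmcc,bcrp] add [irddk] -> 9 lines: velm gjl irddk jipsy lyivo eibs nyrvb xpv jewe
Hunk 7: at line 4 remove [eibs] add [parlp,ptht] -> 10 lines: velm gjl irddk jipsy lyivo parlp ptht nyrvb xpv jewe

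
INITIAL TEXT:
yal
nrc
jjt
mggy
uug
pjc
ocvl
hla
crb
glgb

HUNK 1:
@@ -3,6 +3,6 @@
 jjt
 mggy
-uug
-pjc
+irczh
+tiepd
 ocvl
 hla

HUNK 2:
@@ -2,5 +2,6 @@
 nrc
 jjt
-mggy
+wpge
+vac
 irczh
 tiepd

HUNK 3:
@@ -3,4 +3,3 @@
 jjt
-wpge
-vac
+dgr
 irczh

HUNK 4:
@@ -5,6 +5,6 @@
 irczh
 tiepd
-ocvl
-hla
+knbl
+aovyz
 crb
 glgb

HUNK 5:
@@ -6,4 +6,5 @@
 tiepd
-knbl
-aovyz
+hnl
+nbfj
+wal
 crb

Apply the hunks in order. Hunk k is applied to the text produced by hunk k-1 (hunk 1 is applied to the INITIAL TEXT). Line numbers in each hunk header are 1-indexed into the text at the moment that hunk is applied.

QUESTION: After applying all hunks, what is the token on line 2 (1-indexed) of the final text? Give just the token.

Hunk 1: at line 3 remove [uug,pjc] add [irczh,tiepd] -> 10 lines: yal nrc jjt mggy irczh tiepd ocvl hla crb glgb
Hunk 2: at line 2 remove [mggy] add [wpge,vac] -> 11 lines: yal nrc jjt wpge vac irczh tiepd ocvl hla crb glgb
Hunk 3: at line 3 remove [wpge,vac] add [dgr] -> 10 lines: yal nrc jjt dgr irczh tiepd ocvl hla crb glgb
Hunk 4: at line 5 remove [ocvl,hla] add [knbl,aovyz] -> 10 lines: yal nrc jjt dgr irczh tiepd knbl aovyz crb glgb
Hunk 5: at line 6 remove [knbl,aovyz] add [hnl,nbfj,wal] -> 11 lines: yal nrc jjt dgr irczh tiepd hnl nbfj wal crb glgb
Final line 2: nrc

Answer: nrc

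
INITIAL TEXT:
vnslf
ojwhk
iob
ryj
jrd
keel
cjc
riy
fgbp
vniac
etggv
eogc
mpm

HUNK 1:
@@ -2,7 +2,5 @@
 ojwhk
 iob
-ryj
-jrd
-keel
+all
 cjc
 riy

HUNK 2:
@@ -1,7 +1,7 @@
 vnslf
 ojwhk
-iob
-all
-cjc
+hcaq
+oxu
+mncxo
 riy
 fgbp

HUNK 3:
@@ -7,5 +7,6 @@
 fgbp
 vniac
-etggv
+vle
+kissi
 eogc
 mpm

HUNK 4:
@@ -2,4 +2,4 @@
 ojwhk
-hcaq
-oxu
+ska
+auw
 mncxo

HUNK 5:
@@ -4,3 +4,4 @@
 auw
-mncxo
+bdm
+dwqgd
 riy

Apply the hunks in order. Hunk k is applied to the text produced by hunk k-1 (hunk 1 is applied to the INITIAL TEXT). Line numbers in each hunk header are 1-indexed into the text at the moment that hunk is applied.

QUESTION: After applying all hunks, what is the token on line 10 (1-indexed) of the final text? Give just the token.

Answer: vle

Derivation:
Hunk 1: at line 2 remove [ryj,jrd,keel] add [all] -> 11 lines: vnslf ojwhk iob all cjc riy fgbp vniac etggv eogc mpm
Hunk 2: at line 1 remove [iob,all,cjc] add [hcaq,oxu,mncxo] -> 11 lines: vnslf ojwhk hcaq oxu mncxo riy fgbp vniac etggv eogc mpm
Hunk 3: at line 7 remove [etggv] add [vle,kissi] -> 12 lines: vnslf ojwhk hcaq oxu mncxo riy fgbp vniac vle kissi eogc mpm
Hunk 4: at line 2 remove [hcaq,oxu] add [ska,auw] -> 12 lines: vnslf ojwhk ska auw mncxo riy fgbp vniac vle kissi eogc mpm
Hunk 5: at line 4 remove [mncxo] add [bdm,dwqgd] -> 13 lines: vnslf ojwhk ska auw bdm dwqgd riy fgbp vniac vle kissi eogc mpm
Final line 10: vle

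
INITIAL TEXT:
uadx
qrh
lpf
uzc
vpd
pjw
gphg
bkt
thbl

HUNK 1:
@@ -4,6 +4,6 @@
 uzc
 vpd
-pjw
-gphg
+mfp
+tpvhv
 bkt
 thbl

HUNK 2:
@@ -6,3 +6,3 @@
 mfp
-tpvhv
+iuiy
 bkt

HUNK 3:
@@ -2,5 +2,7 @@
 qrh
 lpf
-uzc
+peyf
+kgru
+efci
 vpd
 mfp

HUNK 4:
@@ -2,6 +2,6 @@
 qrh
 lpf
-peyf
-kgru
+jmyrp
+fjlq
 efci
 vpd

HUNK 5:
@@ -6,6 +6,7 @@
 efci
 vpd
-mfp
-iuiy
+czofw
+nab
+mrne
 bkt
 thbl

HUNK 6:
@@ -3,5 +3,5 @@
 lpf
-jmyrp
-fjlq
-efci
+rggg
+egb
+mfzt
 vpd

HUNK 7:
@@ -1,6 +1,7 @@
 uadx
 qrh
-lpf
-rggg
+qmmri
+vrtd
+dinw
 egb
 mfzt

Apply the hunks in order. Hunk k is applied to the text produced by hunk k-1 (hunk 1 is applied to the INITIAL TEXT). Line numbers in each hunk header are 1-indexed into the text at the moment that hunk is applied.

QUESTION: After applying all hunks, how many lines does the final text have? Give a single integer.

Answer: 13

Derivation:
Hunk 1: at line 4 remove [pjw,gphg] add [mfp,tpvhv] -> 9 lines: uadx qrh lpf uzc vpd mfp tpvhv bkt thbl
Hunk 2: at line 6 remove [tpvhv] add [iuiy] -> 9 lines: uadx qrh lpf uzc vpd mfp iuiy bkt thbl
Hunk 3: at line 2 remove [uzc] add [peyf,kgru,efci] -> 11 lines: uadx qrh lpf peyf kgru efci vpd mfp iuiy bkt thbl
Hunk 4: at line 2 remove [peyf,kgru] add [jmyrp,fjlq] -> 11 lines: uadx qrh lpf jmyrp fjlq efci vpd mfp iuiy bkt thbl
Hunk 5: at line 6 remove [mfp,iuiy] add [czofw,nab,mrne] -> 12 lines: uadx qrh lpf jmyrp fjlq efci vpd czofw nab mrne bkt thbl
Hunk 6: at line 3 remove [jmyrp,fjlq,efci] add [rggg,egb,mfzt] -> 12 lines: uadx qrh lpf rggg egb mfzt vpd czofw nab mrne bkt thbl
Hunk 7: at line 1 remove [lpf,rggg] add [qmmri,vrtd,dinw] -> 13 lines: uadx qrh qmmri vrtd dinw egb mfzt vpd czofw nab mrne bkt thbl
Final line count: 13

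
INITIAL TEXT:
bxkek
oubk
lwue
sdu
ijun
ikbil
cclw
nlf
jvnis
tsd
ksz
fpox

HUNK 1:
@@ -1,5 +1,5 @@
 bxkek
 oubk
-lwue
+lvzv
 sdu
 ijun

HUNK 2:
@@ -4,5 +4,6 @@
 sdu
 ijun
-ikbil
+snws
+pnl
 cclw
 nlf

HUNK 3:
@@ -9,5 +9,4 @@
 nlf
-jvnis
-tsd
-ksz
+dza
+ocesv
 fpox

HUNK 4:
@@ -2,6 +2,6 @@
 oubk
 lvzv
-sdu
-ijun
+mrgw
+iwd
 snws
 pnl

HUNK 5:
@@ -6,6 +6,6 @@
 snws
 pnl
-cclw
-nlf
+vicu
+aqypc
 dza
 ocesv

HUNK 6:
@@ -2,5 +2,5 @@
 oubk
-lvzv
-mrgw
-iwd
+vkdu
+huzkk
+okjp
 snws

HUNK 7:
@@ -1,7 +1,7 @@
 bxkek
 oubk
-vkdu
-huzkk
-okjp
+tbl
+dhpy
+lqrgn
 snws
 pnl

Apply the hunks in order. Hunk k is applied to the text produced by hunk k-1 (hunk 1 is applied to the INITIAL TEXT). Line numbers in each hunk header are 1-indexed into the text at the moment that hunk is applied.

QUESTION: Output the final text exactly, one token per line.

Answer: bxkek
oubk
tbl
dhpy
lqrgn
snws
pnl
vicu
aqypc
dza
ocesv
fpox

Derivation:
Hunk 1: at line 1 remove [lwue] add [lvzv] -> 12 lines: bxkek oubk lvzv sdu ijun ikbil cclw nlf jvnis tsd ksz fpox
Hunk 2: at line 4 remove [ikbil] add [snws,pnl] -> 13 lines: bxkek oubk lvzv sdu ijun snws pnl cclw nlf jvnis tsd ksz fpox
Hunk 3: at line 9 remove [jvnis,tsd,ksz] add [dza,ocesv] -> 12 lines: bxkek oubk lvzv sdu ijun snws pnl cclw nlf dza ocesv fpox
Hunk 4: at line 2 remove [sdu,ijun] add [mrgw,iwd] -> 12 lines: bxkek oubk lvzv mrgw iwd snws pnl cclw nlf dza ocesv fpox
Hunk 5: at line 6 remove [cclw,nlf] add [vicu,aqypc] -> 12 lines: bxkek oubk lvzv mrgw iwd snws pnl vicu aqypc dza ocesv fpox
Hunk 6: at line 2 remove [lvzv,mrgw,iwd] add [vkdu,huzkk,okjp] -> 12 lines: bxkek oubk vkdu huzkk okjp snws pnl vicu aqypc dza ocesv fpox
Hunk 7: at line 1 remove [vkdu,huzkk,okjp] add [tbl,dhpy,lqrgn] -> 12 lines: bxkek oubk tbl dhpy lqrgn snws pnl vicu aqypc dza ocesv fpox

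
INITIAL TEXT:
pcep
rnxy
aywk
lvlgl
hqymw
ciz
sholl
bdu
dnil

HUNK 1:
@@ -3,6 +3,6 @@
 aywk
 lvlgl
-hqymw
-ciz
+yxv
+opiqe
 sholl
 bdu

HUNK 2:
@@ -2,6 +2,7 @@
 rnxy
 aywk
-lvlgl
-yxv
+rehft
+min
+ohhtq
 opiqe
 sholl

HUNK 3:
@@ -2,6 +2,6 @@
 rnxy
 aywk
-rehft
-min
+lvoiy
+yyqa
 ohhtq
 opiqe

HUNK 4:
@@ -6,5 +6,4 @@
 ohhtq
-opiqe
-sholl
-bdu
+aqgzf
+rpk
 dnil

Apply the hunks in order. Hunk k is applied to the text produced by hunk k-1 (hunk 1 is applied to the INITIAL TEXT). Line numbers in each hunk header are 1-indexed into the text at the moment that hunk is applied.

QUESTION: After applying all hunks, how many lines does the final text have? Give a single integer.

Answer: 9

Derivation:
Hunk 1: at line 3 remove [hqymw,ciz] add [yxv,opiqe] -> 9 lines: pcep rnxy aywk lvlgl yxv opiqe sholl bdu dnil
Hunk 2: at line 2 remove [lvlgl,yxv] add [rehft,min,ohhtq] -> 10 lines: pcep rnxy aywk rehft min ohhtq opiqe sholl bdu dnil
Hunk 3: at line 2 remove [rehft,min] add [lvoiy,yyqa] -> 10 lines: pcep rnxy aywk lvoiy yyqa ohhtq opiqe sholl bdu dnil
Hunk 4: at line 6 remove [opiqe,sholl,bdu] add [aqgzf,rpk] -> 9 lines: pcep rnxy aywk lvoiy yyqa ohhtq aqgzf rpk dnil
Final line count: 9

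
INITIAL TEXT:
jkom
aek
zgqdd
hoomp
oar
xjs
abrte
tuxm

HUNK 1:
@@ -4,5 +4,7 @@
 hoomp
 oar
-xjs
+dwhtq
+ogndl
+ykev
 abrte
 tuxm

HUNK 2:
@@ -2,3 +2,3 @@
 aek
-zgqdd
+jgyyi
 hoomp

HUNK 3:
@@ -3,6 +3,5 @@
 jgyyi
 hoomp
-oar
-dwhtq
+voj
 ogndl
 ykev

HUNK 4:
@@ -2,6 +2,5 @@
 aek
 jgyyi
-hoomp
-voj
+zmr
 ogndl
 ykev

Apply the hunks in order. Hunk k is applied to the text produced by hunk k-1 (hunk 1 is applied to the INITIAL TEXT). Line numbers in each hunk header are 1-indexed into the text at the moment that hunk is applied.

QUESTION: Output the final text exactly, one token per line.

Hunk 1: at line 4 remove [xjs] add [dwhtq,ogndl,ykev] -> 10 lines: jkom aek zgqdd hoomp oar dwhtq ogndl ykev abrte tuxm
Hunk 2: at line 2 remove [zgqdd] add [jgyyi] -> 10 lines: jkom aek jgyyi hoomp oar dwhtq ogndl ykev abrte tuxm
Hunk 3: at line 3 remove [oar,dwhtq] add [voj] -> 9 lines: jkom aek jgyyi hoomp voj ogndl ykev abrte tuxm
Hunk 4: at line 2 remove [hoomp,voj] add [zmr] -> 8 lines: jkom aek jgyyi zmr ogndl ykev abrte tuxm

Answer: jkom
aek
jgyyi
zmr
ogndl
ykev
abrte
tuxm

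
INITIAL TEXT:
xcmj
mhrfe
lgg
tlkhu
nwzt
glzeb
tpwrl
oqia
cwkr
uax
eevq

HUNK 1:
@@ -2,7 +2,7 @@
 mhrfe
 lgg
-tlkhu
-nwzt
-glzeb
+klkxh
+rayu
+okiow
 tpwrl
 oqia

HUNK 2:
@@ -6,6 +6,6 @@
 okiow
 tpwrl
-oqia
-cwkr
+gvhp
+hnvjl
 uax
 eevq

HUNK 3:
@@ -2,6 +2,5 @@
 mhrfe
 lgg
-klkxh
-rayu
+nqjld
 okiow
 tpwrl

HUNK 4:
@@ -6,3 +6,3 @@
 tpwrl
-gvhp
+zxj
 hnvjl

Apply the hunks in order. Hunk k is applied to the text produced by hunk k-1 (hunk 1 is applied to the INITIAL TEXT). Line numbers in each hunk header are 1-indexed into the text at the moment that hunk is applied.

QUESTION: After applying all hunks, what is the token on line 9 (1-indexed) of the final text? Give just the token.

Answer: uax

Derivation:
Hunk 1: at line 2 remove [tlkhu,nwzt,glzeb] add [klkxh,rayu,okiow] -> 11 lines: xcmj mhrfe lgg klkxh rayu okiow tpwrl oqia cwkr uax eevq
Hunk 2: at line 6 remove [oqia,cwkr] add [gvhp,hnvjl] -> 11 lines: xcmj mhrfe lgg klkxh rayu okiow tpwrl gvhp hnvjl uax eevq
Hunk 3: at line 2 remove [klkxh,rayu] add [nqjld] -> 10 lines: xcmj mhrfe lgg nqjld okiow tpwrl gvhp hnvjl uax eevq
Hunk 4: at line 6 remove [gvhp] add [zxj] -> 10 lines: xcmj mhrfe lgg nqjld okiow tpwrl zxj hnvjl uax eevq
Final line 9: uax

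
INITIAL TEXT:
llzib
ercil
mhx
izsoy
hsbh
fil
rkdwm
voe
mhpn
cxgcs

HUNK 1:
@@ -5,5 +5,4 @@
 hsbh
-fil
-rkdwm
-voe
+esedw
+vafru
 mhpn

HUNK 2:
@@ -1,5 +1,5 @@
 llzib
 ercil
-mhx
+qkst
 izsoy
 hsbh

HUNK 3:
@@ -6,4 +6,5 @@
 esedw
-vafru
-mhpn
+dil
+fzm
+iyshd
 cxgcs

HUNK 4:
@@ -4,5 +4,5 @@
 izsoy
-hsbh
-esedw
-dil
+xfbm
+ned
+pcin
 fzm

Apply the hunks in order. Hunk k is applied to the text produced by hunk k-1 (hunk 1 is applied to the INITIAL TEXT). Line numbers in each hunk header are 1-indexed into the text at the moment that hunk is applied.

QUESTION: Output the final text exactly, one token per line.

Hunk 1: at line 5 remove [fil,rkdwm,voe] add [esedw,vafru] -> 9 lines: llzib ercil mhx izsoy hsbh esedw vafru mhpn cxgcs
Hunk 2: at line 1 remove [mhx] add [qkst] -> 9 lines: llzib ercil qkst izsoy hsbh esedw vafru mhpn cxgcs
Hunk 3: at line 6 remove [vafru,mhpn] add [dil,fzm,iyshd] -> 10 lines: llzib ercil qkst izsoy hsbh esedw dil fzm iyshd cxgcs
Hunk 4: at line 4 remove [hsbh,esedw,dil] add [xfbm,ned,pcin] -> 10 lines: llzib ercil qkst izsoy xfbm ned pcin fzm iyshd cxgcs

Answer: llzib
ercil
qkst
izsoy
xfbm
ned
pcin
fzm
iyshd
cxgcs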